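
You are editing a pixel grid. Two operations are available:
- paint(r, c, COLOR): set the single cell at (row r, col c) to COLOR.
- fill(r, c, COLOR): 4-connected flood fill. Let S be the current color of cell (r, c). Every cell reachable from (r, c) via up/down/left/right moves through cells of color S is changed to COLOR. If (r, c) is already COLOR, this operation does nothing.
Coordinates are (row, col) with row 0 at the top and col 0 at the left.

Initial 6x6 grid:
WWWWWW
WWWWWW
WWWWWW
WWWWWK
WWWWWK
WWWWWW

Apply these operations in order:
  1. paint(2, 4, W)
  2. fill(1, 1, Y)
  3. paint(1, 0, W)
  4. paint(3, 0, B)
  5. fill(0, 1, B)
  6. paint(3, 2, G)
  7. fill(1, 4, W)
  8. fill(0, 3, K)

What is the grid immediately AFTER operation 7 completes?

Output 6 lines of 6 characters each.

After op 1 paint(2,4,W):
WWWWWW
WWWWWW
WWWWWW
WWWWWK
WWWWWK
WWWWWW
After op 2 fill(1,1,Y) [34 cells changed]:
YYYYYY
YYYYYY
YYYYYY
YYYYYK
YYYYYK
YYYYYY
After op 3 paint(1,0,W):
YYYYYY
WYYYYY
YYYYYY
YYYYYK
YYYYYK
YYYYYY
After op 4 paint(3,0,B):
YYYYYY
WYYYYY
YYYYYY
BYYYYK
YYYYYK
YYYYYY
After op 5 fill(0,1,B) [32 cells changed]:
BBBBBB
WBBBBB
BBBBBB
BBBBBK
BBBBBK
BBBBBB
After op 6 paint(3,2,G):
BBBBBB
WBBBBB
BBBBBB
BBGBBK
BBBBBK
BBBBBB
After op 7 fill(1,4,W) [32 cells changed]:
WWWWWW
WWWWWW
WWWWWW
WWGWWK
WWWWWK
WWWWWW

Answer: WWWWWW
WWWWWW
WWWWWW
WWGWWK
WWWWWK
WWWWWW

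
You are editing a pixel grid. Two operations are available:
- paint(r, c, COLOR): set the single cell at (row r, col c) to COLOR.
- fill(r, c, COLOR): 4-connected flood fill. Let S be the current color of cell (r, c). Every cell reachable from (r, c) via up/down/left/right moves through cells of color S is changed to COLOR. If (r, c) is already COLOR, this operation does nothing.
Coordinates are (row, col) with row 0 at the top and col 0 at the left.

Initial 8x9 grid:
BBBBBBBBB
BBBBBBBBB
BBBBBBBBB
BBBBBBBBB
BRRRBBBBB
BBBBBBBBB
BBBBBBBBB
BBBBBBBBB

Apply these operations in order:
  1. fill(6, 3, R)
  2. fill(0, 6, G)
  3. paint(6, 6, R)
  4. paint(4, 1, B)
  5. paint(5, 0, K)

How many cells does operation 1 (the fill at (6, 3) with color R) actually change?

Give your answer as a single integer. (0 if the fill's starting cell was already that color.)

After op 1 fill(6,3,R) [69 cells changed]:
RRRRRRRRR
RRRRRRRRR
RRRRRRRRR
RRRRRRRRR
RRRRRRRRR
RRRRRRRRR
RRRRRRRRR
RRRRRRRRR

Answer: 69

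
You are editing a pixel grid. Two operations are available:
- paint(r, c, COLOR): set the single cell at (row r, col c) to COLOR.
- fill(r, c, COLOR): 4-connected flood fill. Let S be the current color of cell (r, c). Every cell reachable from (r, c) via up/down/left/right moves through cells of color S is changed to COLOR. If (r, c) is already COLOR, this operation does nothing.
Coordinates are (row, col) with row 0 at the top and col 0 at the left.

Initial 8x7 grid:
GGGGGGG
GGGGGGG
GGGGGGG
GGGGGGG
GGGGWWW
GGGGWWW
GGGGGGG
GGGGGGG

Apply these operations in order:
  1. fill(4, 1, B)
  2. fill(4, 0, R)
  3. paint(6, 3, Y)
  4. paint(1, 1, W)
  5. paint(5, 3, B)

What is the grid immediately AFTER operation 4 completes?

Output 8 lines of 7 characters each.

Answer: RRRRRRR
RWRRRRR
RRRRRRR
RRRRRRR
RRRRWWW
RRRRWWW
RRRYRRR
RRRRRRR

Derivation:
After op 1 fill(4,1,B) [50 cells changed]:
BBBBBBB
BBBBBBB
BBBBBBB
BBBBBBB
BBBBWWW
BBBBWWW
BBBBBBB
BBBBBBB
After op 2 fill(4,0,R) [50 cells changed]:
RRRRRRR
RRRRRRR
RRRRRRR
RRRRRRR
RRRRWWW
RRRRWWW
RRRRRRR
RRRRRRR
After op 3 paint(6,3,Y):
RRRRRRR
RRRRRRR
RRRRRRR
RRRRRRR
RRRRWWW
RRRRWWW
RRRYRRR
RRRRRRR
After op 4 paint(1,1,W):
RRRRRRR
RWRRRRR
RRRRRRR
RRRRRRR
RRRRWWW
RRRRWWW
RRRYRRR
RRRRRRR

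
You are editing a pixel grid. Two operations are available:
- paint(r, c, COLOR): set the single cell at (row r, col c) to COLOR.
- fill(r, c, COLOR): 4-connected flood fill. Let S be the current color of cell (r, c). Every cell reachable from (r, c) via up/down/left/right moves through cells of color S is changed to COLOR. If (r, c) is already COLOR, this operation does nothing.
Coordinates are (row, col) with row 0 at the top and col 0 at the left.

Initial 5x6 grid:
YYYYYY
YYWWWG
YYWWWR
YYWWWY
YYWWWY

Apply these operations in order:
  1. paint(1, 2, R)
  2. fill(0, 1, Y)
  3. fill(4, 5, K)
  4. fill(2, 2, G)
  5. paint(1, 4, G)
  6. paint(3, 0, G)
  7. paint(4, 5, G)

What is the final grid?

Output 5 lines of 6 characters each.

After op 1 paint(1,2,R):
YYYYYY
YYRWWG
YYWWWR
YYWWWY
YYWWWY
After op 2 fill(0,1,Y) [0 cells changed]:
YYYYYY
YYRWWG
YYWWWR
YYWWWY
YYWWWY
After op 3 fill(4,5,K) [2 cells changed]:
YYYYYY
YYRWWG
YYWWWR
YYWWWK
YYWWWK
After op 4 fill(2,2,G) [11 cells changed]:
YYYYYY
YYRGGG
YYGGGR
YYGGGK
YYGGGK
After op 5 paint(1,4,G):
YYYYYY
YYRGGG
YYGGGR
YYGGGK
YYGGGK
After op 6 paint(3,0,G):
YYYYYY
YYRGGG
YYGGGR
GYGGGK
YYGGGK
After op 7 paint(4,5,G):
YYYYYY
YYRGGG
YYGGGR
GYGGGK
YYGGGG

Answer: YYYYYY
YYRGGG
YYGGGR
GYGGGK
YYGGGG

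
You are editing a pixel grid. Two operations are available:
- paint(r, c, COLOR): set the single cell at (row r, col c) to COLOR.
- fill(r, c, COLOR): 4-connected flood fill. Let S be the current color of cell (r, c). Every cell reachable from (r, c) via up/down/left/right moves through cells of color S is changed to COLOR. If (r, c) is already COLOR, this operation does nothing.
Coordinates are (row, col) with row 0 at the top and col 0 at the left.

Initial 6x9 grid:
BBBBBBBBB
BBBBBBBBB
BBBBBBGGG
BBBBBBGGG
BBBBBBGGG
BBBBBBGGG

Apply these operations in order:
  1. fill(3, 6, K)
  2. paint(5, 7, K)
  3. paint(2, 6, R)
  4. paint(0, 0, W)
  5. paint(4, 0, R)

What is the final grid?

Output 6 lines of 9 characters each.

After op 1 fill(3,6,K) [12 cells changed]:
BBBBBBBBB
BBBBBBBBB
BBBBBBKKK
BBBBBBKKK
BBBBBBKKK
BBBBBBKKK
After op 2 paint(5,7,K):
BBBBBBBBB
BBBBBBBBB
BBBBBBKKK
BBBBBBKKK
BBBBBBKKK
BBBBBBKKK
After op 3 paint(2,6,R):
BBBBBBBBB
BBBBBBBBB
BBBBBBRKK
BBBBBBKKK
BBBBBBKKK
BBBBBBKKK
After op 4 paint(0,0,W):
WBBBBBBBB
BBBBBBBBB
BBBBBBRKK
BBBBBBKKK
BBBBBBKKK
BBBBBBKKK
After op 5 paint(4,0,R):
WBBBBBBBB
BBBBBBBBB
BBBBBBRKK
BBBBBBKKK
RBBBBBKKK
BBBBBBKKK

Answer: WBBBBBBBB
BBBBBBBBB
BBBBBBRKK
BBBBBBKKK
RBBBBBKKK
BBBBBBKKK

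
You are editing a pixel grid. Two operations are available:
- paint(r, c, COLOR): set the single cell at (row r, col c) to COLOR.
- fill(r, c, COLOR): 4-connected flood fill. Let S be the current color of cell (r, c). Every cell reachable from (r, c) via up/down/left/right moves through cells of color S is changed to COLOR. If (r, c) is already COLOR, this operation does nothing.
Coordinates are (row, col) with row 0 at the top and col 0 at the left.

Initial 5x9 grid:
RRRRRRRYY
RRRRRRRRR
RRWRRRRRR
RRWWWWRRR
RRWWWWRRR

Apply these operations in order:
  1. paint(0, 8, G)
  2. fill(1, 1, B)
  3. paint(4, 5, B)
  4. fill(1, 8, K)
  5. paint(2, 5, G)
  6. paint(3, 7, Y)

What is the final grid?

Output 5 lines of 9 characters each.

After op 1 paint(0,8,G):
RRRRRRRYG
RRRRRRRRR
RRWRRRRRR
RRWWWWRRR
RRWWWWRRR
After op 2 fill(1,1,B) [34 cells changed]:
BBBBBBBYG
BBBBBBBBB
BBWBBBBBB
BBWWWWBBB
BBWWWWBBB
After op 3 paint(4,5,B):
BBBBBBBYG
BBBBBBBBB
BBWBBBBBB
BBWWWWBBB
BBWWWBBBB
After op 4 fill(1,8,K) [35 cells changed]:
KKKKKKKYG
KKKKKKKKK
KKWKKKKKK
KKWWWWKKK
KKWWWKKKK
After op 5 paint(2,5,G):
KKKKKKKYG
KKKKKKKKK
KKWKKGKKK
KKWWWWKKK
KKWWWKKKK
After op 6 paint(3,7,Y):
KKKKKKKYG
KKKKKKKKK
KKWKKGKKK
KKWWWWKYK
KKWWWKKKK

Answer: KKKKKKKYG
KKKKKKKKK
KKWKKGKKK
KKWWWWKYK
KKWWWKKKK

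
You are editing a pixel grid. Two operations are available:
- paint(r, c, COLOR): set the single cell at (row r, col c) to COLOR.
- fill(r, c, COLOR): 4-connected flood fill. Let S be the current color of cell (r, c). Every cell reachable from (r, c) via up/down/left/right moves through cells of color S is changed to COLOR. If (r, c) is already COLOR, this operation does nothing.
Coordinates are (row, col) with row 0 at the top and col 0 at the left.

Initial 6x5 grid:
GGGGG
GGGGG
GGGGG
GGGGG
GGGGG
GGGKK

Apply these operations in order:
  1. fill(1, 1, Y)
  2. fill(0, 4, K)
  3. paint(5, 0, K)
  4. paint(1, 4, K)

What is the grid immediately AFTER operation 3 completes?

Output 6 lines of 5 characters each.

Answer: KKKKK
KKKKK
KKKKK
KKKKK
KKKKK
KKKKK

Derivation:
After op 1 fill(1,1,Y) [28 cells changed]:
YYYYY
YYYYY
YYYYY
YYYYY
YYYYY
YYYKK
After op 2 fill(0,4,K) [28 cells changed]:
KKKKK
KKKKK
KKKKK
KKKKK
KKKKK
KKKKK
After op 3 paint(5,0,K):
KKKKK
KKKKK
KKKKK
KKKKK
KKKKK
KKKKK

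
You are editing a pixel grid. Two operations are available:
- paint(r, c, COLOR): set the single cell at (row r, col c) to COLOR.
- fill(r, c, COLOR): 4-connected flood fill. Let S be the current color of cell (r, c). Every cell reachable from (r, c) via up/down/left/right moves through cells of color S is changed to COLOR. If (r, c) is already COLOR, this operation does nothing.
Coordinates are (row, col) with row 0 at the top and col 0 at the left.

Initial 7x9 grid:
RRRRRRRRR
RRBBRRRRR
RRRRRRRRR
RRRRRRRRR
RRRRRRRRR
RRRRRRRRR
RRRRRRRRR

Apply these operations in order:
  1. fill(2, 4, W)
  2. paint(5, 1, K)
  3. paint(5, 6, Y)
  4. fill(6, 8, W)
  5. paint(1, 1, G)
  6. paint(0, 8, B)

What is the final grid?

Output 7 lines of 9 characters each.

Answer: WWWWWWWWB
WGBBWWWWW
WWWWWWWWW
WWWWWWWWW
WWWWWWWWW
WKWWWWYWW
WWWWWWWWW

Derivation:
After op 1 fill(2,4,W) [61 cells changed]:
WWWWWWWWW
WWBBWWWWW
WWWWWWWWW
WWWWWWWWW
WWWWWWWWW
WWWWWWWWW
WWWWWWWWW
After op 2 paint(5,1,K):
WWWWWWWWW
WWBBWWWWW
WWWWWWWWW
WWWWWWWWW
WWWWWWWWW
WKWWWWWWW
WWWWWWWWW
After op 3 paint(5,6,Y):
WWWWWWWWW
WWBBWWWWW
WWWWWWWWW
WWWWWWWWW
WWWWWWWWW
WKWWWWYWW
WWWWWWWWW
After op 4 fill(6,8,W) [0 cells changed]:
WWWWWWWWW
WWBBWWWWW
WWWWWWWWW
WWWWWWWWW
WWWWWWWWW
WKWWWWYWW
WWWWWWWWW
After op 5 paint(1,1,G):
WWWWWWWWW
WGBBWWWWW
WWWWWWWWW
WWWWWWWWW
WWWWWWWWW
WKWWWWYWW
WWWWWWWWW
After op 6 paint(0,8,B):
WWWWWWWWB
WGBBWWWWW
WWWWWWWWW
WWWWWWWWW
WWWWWWWWW
WKWWWWYWW
WWWWWWWWW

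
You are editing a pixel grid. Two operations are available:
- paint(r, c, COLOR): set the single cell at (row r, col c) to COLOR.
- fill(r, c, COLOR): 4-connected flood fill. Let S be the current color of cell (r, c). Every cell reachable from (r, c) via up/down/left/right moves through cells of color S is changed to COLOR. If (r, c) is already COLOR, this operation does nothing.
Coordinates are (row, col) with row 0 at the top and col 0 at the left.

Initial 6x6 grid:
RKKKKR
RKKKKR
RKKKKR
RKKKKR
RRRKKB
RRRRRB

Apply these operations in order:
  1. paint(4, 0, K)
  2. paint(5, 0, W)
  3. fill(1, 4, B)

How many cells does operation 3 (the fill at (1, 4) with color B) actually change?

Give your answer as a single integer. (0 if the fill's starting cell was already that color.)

Answer: 18

Derivation:
After op 1 paint(4,0,K):
RKKKKR
RKKKKR
RKKKKR
RKKKKR
KRRKKB
RRRRRB
After op 2 paint(5,0,W):
RKKKKR
RKKKKR
RKKKKR
RKKKKR
KRRKKB
WRRRRB
After op 3 fill(1,4,B) [18 cells changed]:
RBBBBR
RBBBBR
RBBBBR
RBBBBR
KRRBBB
WRRRRB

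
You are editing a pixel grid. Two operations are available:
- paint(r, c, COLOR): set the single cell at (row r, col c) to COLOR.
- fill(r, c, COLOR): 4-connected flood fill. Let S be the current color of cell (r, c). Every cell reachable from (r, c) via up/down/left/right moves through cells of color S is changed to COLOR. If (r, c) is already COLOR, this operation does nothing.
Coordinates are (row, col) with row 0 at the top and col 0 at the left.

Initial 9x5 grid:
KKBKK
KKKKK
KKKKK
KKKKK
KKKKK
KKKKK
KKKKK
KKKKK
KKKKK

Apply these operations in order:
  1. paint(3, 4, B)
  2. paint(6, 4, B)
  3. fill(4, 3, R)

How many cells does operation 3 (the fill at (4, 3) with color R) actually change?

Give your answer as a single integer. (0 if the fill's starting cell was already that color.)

After op 1 paint(3,4,B):
KKBKK
KKKKK
KKKKK
KKKKB
KKKKK
KKKKK
KKKKK
KKKKK
KKKKK
After op 2 paint(6,4,B):
KKBKK
KKKKK
KKKKK
KKKKB
KKKKK
KKKKK
KKKKB
KKKKK
KKKKK
After op 3 fill(4,3,R) [42 cells changed]:
RRBRR
RRRRR
RRRRR
RRRRB
RRRRR
RRRRR
RRRRB
RRRRR
RRRRR

Answer: 42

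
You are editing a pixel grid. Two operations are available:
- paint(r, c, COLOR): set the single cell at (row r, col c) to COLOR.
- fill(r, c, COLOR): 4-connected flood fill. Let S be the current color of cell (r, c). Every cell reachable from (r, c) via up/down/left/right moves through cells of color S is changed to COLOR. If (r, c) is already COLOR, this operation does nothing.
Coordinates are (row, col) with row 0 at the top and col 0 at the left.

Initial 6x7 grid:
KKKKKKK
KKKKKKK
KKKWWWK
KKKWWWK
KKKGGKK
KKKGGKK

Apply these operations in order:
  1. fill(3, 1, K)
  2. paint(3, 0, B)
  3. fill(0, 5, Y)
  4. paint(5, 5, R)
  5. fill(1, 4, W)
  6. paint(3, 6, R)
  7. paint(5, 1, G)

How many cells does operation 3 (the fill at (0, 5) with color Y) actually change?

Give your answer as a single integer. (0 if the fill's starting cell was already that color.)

Answer: 31

Derivation:
After op 1 fill(3,1,K) [0 cells changed]:
KKKKKKK
KKKKKKK
KKKWWWK
KKKWWWK
KKKGGKK
KKKGGKK
After op 2 paint(3,0,B):
KKKKKKK
KKKKKKK
KKKWWWK
BKKWWWK
KKKGGKK
KKKGGKK
After op 3 fill(0,5,Y) [31 cells changed]:
YYYYYYY
YYYYYYY
YYYWWWY
BYYWWWY
YYYGGYY
YYYGGYY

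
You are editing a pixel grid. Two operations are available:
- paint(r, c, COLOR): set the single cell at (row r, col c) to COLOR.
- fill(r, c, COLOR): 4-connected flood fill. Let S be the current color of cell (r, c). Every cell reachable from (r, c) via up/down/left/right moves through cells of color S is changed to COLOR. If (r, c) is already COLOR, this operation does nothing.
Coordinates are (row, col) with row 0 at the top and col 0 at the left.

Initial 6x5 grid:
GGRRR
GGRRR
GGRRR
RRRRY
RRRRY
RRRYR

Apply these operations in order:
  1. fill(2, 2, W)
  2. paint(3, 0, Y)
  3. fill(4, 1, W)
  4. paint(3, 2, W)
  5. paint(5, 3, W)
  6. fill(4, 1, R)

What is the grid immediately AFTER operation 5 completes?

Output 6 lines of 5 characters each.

Answer: GGWWW
GGWWW
GGWWW
YWWWY
WWWWY
WWWWR

Derivation:
After op 1 fill(2,2,W) [20 cells changed]:
GGWWW
GGWWW
GGWWW
WWWWY
WWWWY
WWWYR
After op 2 paint(3,0,Y):
GGWWW
GGWWW
GGWWW
YWWWY
WWWWY
WWWYR
After op 3 fill(4,1,W) [0 cells changed]:
GGWWW
GGWWW
GGWWW
YWWWY
WWWWY
WWWYR
After op 4 paint(3,2,W):
GGWWW
GGWWW
GGWWW
YWWWY
WWWWY
WWWYR
After op 5 paint(5,3,W):
GGWWW
GGWWW
GGWWW
YWWWY
WWWWY
WWWWR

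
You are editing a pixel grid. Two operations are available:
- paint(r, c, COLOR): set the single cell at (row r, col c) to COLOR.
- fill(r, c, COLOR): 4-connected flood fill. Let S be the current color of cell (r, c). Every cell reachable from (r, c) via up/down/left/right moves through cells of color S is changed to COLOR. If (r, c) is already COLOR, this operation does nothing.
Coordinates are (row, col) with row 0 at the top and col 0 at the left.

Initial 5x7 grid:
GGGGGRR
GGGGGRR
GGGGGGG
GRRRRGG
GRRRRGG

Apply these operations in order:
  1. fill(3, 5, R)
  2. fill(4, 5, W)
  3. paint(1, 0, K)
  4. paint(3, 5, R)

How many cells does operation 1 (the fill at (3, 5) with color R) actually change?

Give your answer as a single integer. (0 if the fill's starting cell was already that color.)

After op 1 fill(3,5,R) [23 cells changed]:
RRRRRRR
RRRRRRR
RRRRRRR
RRRRRRR
RRRRRRR

Answer: 23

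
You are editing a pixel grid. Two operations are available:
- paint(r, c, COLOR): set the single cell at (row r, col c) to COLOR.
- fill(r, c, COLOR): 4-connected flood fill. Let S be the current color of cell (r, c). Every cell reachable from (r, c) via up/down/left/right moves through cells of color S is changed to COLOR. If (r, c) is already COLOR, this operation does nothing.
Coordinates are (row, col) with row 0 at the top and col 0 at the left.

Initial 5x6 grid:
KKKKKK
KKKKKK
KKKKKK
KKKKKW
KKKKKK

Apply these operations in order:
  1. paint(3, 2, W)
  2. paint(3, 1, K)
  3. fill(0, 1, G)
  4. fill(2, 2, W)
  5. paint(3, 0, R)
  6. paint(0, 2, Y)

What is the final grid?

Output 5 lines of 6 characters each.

Answer: WWYWWW
WWWWWW
WWWWWW
RWWWWW
WWWWWW

Derivation:
After op 1 paint(3,2,W):
KKKKKK
KKKKKK
KKKKKK
KKWKKW
KKKKKK
After op 2 paint(3,1,K):
KKKKKK
KKKKKK
KKKKKK
KKWKKW
KKKKKK
After op 3 fill(0,1,G) [28 cells changed]:
GGGGGG
GGGGGG
GGGGGG
GGWGGW
GGGGGG
After op 4 fill(2,2,W) [28 cells changed]:
WWWWWW
WWWWWW
WWWWWW
WWWWWW
WWWWWW
After op 5 paint(3,0,R):
WWWWWW
WWWWWW
WWWWWW
RWWWWW
WWWWWW
After op 6 paint(0,2,Y):
WWYWWW
WWWWWW
WWWWWW
RWWWWW
WWWWWW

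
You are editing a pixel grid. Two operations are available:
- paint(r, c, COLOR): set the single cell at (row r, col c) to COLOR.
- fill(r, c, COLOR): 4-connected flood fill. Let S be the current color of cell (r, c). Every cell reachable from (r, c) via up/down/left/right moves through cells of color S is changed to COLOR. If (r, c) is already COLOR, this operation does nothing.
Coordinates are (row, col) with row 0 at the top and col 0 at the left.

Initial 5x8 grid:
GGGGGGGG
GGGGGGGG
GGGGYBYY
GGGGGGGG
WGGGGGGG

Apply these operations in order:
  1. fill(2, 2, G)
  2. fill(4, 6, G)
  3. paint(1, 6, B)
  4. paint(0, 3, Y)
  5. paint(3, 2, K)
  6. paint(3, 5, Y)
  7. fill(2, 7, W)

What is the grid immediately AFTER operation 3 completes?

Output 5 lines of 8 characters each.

Answer: GGGGGGGG
GGGGGGBG
GGGGYBYY
GGGGGGGG
WGGGGGGG

Derivation:
After op 1 fill(2,2,G) [0 cells changed]:
GGGGGGGG
GGGGGGGG
GGGGYBYY
GGGGGGGG
WGGGGGGG
After op 2 fill(4,6,G) [0 cells changed]:
GGGGGGGG
GGGGGGGG
GGGGYBYY
GGGGGGGG
WGGGGGGG
After op 3 paint(1,6,B):
GGGGGGGG
GGGGGGBG
GGGGYBYY
GGGGGGGG
WGGGGGGG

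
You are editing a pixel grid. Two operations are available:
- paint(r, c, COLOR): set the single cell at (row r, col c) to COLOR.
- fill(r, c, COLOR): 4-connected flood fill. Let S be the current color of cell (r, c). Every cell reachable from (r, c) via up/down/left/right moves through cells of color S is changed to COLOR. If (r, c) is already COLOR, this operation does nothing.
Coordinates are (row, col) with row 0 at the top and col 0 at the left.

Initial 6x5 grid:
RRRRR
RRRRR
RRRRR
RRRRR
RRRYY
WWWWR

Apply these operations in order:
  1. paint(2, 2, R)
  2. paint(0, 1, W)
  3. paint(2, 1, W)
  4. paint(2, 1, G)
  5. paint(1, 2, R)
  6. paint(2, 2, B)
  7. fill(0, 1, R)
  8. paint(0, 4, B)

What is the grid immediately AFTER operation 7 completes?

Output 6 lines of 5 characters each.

Answer: RRRRR
RRRRR
RGBRR
RRRRR
RRRYY
WWWWR

Derivation:
After op 1 paint(2,2,R):
RRRRR
RRRRR
RRRRR
RRRRR
RRRYY
WWWWR
After op 2 paint(0,1,W):
RWRRR
RRRRR
RRRRR
RRRRR
RRRYY
WWWWR
After op 3 paint(2,1,W):
RWRRR
RRRRR
RWRRR
RRRRR
RRRYY
WWWWR
After op 4 paint(2,1,G):
RWRRR
RRRRR
RGRRR
RRRRR
RRRYY
WWWWR
After op 5 paint(1,2,R):
RWRRR
RRRRR
RGRRR
RRRRR
RRRYY
WWWWR
After op 6 paint(2,2,B):
RWRRR
RRRRR
RGBRR
RRRRR
RRRYY
WWWWR
After op 7 fill(0,1,R) [1 cells changed]:
RRRRR
RRRRR
RGBRR
RRRRR
RRRYY
WWWWR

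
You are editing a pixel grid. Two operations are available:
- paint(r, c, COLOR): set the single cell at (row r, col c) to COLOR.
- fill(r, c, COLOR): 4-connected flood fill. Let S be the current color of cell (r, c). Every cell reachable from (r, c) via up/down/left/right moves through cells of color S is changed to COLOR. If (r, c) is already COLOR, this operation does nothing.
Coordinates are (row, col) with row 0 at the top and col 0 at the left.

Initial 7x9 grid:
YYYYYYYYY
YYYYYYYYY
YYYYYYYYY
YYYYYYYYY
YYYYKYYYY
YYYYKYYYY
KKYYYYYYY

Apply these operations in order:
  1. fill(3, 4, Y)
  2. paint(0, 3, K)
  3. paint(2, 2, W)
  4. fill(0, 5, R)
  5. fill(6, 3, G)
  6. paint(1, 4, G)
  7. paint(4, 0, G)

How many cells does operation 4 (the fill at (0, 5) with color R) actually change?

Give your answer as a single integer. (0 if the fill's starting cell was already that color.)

After op 1 fill(3,4,Y) [0 cells changed]:
YYYYYYYYY
YYYYYYYYY
YYYYYYYYY
YYYYYYYYY
YYYYKYYYY
YYYYKYYYY
KKYYYYYYY
After op 2 paint(0,3,K):
YYYKYYYYY
YYYYYYYYY
YYYYYYYYY
YYYYYYYYY
YYYYKYYYY
YYYYKYYYY
KKYYYYYYY
After op 3 paint(2,2,W):
YYYKYYYYY
YYYYYYYYY
YYWYYYYYY
YYYYYYYYY
YYYYKYYYY
YYYYKYYYY
KKYYYYYYY
After op 4 fill(0,5,R) [57 cells changed]:
RRRKRRRRR
RRRRRRRRR
RRWRRRRRR
RRRRRRRRR
RRRRKRRRR
RRRRKRRRR
KKRRRRRRR

Answer: 57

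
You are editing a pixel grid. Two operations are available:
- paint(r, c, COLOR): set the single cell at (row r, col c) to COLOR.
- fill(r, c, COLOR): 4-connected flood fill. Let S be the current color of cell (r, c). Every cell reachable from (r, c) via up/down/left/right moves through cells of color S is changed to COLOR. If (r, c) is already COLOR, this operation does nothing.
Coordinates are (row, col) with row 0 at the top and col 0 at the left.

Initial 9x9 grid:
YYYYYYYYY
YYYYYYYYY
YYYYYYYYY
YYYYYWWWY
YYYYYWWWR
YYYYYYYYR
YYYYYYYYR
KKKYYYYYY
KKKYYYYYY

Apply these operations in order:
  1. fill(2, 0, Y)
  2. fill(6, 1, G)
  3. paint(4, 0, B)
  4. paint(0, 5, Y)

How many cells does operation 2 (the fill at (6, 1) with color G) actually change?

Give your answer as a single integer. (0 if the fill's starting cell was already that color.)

After op 1 fill(2,0,Y) [0 cells changed]:
YYYYYYYYY
YYYYYYYYY
YYYYYYYYY
YYYYYWWWY
YYYYYWWWR
YYYYYYYYR
YYYYYYYYR
KKKYYYYYY
KKKYYYYYY
After op 2 fill(6,1,G) [66 cells changed]:
GGGGGGGGG
GGGGGGGGG
GGGGGGGGG
GGGGGWWWG
GGGGGWWWR
GGGGGGGGR
GGGGGGGGR
KKKGGGGGG
KKKGGGGGG

Answer: 66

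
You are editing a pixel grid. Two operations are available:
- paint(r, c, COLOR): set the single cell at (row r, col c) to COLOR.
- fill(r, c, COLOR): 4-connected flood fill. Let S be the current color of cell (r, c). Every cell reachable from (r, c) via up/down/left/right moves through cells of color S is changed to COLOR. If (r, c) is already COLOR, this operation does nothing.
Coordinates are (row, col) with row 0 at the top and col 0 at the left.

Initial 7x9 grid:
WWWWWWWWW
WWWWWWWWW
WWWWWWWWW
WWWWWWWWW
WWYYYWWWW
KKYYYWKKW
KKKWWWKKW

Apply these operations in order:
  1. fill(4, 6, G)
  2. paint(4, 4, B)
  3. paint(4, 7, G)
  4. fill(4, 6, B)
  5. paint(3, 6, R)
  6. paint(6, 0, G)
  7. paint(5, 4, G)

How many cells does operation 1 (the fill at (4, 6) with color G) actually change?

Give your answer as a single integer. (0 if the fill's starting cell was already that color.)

After op 1 fill(4,6,G) [48 cells changed]:
GGGGGGGGG
GGGGGGGGG
GGGGGGGGG
GGGGGGGGG
GGYYYGGGG
KKYYYGKKG
KKKGGGKKG

Answer: 48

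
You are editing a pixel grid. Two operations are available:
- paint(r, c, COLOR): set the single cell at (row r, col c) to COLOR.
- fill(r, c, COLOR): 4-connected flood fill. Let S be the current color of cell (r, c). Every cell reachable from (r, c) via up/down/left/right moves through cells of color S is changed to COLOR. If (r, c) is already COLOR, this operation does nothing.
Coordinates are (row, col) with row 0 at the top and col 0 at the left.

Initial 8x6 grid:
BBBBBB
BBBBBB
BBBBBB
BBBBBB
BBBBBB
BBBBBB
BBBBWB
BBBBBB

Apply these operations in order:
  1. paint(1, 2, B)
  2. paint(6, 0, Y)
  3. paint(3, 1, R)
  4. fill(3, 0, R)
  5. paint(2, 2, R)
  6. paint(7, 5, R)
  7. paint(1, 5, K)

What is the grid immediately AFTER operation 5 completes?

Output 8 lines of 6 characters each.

Answer: RRRRRR
RRRRRR
RRRRRR
RRRRRR
RRRRRR
RRRRRR
YRRRWR
RRRRRR

Derivation:
After op 1 paint(1,2,B):
BBBBBB
BBBBBB
BBBBBB
BBBBBB
BBBBBB
BBBBBB
BBBBWB
BBBBBB
After op 2 paint(6,0,Y):
BBBBBB
BBBBBB
BBBBBB
BBBBBB
BBBBBB
BBBBBB
YBBBWB
BBBBBB
After op 3 paint(3,1,R):
BBBBBB
BBBBBB
BBBBBB
BRBBBB
BBBBBB
BBBBBB
YBBBWB
BBBBBB
After op 4 fill(3,0,R) [45 cells changed]:
RRRRRR
RRRRRR
RRRRRR
RRRRRR
RRRRRR
RRRRRR
YRRRWR
RRRRRR
After op 5 paint(2,2,R):
RRRRRR
RRRRRR
RRRRRR
RRRRRR
RRRRRR
RRRRRR
YRRRWR
RRRRRR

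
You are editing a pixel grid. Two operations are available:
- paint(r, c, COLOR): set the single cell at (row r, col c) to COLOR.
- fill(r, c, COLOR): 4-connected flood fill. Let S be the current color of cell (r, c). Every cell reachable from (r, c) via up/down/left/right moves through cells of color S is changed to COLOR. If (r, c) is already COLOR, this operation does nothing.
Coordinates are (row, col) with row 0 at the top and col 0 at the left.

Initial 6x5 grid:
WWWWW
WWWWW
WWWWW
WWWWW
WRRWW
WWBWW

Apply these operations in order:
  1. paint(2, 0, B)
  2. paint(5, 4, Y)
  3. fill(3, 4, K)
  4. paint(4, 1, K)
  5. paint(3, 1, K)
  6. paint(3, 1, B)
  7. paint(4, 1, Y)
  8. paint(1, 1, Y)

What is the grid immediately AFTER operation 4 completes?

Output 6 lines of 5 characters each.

After op 1 paint(2,0,B):
WWWWW
WWWWW
BWWWW
WWWWW
WRRWW
WWBWW
After op 2 paint(5,4,Y):
WWWWW
WWWWW
BWWWW
WWWWW
WRRWW
WWBWY
After op 3 fill(3,4,K) [25 cells changed]:
KKKKK
KKKKK
BKKKK
KKKKK
KRRKK
KKBKY
After op 4 paint(4,1,K):
KKKKK
KKKKK
BKKKK
KKKKK
KKRKK
KKBKY

Answer: KKKKK
KKKKK
BKKKK
KKKKK
KKRKK
KKBKY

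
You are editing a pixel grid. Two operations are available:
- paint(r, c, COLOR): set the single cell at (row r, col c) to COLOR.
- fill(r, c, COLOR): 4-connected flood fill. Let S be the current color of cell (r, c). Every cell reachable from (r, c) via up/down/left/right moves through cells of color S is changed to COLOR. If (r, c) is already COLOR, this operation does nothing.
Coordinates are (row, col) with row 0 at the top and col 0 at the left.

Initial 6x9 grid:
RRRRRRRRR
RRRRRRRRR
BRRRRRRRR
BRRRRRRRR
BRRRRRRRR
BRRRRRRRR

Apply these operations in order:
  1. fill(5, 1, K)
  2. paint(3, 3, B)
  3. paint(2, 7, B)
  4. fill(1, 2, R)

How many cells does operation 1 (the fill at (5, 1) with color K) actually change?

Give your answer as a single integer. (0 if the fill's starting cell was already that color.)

After op 1 fill(5,1,K) [50 cells changed]:
KKKKKKKKK
KKKKKKKKK
BKKKKKKKK
BKKKKKKKK
BKKKKKKKK
BKKKKKKKK

Answer: 50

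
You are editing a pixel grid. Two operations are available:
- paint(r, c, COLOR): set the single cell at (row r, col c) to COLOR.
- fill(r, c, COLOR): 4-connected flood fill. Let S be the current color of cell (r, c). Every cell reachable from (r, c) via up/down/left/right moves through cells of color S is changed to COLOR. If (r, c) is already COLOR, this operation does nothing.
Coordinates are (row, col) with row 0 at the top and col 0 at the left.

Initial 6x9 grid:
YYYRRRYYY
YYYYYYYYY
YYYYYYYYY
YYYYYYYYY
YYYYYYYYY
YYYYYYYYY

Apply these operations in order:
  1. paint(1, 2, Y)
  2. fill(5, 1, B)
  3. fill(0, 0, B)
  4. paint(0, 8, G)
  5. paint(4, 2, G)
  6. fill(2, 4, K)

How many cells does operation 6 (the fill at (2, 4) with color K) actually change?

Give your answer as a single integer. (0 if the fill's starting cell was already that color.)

After op 1 paint(1,2,Y):
YYYRRRYYY
YYYYYYYYY
YYYYYYYYY
YYYYYYYYY
YYYYYYYYY
YYYYYYYYY
After op 2 fill(5,1,B) [51 cells changed]:
BBBRRRBBB
BBBBBBBBB
BBBBBBBBB
BBBBBBBBB
BBBBBBBBB
BBBBBBBBB
After op 3 fill(0,0,B) [0 cells changed]:
BBBRRRBBB
BBBBBBBBB
BBBBBBBBB
BBBBBBBBB
BBBBBBBBB
BBBBBBBBB
After op 4 paint(0,8,G):
BBBRRRBBG
BBBBBBBBB
BBBBBBBBB
BBBBBBBBB
BBBBBBBBB
BBBBBBBBB
After op 5 paint(4,2,G):
BBBRRRBBG
BBBBBBBBB
BBBBBBBBB
BBBBBBBBB
BBGBBBBBB
BBBBBBBBB
After op 6 fill(2,4,K) [49 cells changed]:
KKKRRRKKG
KKKKKKKKK
KKKKKKKKK
KKKKKKKKK
KKGKKKKKK
KKKKKKKKK

Answer: 49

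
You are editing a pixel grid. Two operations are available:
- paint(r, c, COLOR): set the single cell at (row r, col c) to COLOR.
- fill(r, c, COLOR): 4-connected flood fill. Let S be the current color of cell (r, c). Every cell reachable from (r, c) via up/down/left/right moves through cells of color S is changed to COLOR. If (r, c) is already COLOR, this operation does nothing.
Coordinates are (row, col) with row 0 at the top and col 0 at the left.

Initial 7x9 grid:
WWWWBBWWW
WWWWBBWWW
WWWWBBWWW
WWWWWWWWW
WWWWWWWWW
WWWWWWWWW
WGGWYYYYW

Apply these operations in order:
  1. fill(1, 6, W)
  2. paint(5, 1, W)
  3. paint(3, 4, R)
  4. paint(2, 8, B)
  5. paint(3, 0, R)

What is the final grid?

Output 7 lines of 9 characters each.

After op 1 fill(1,6,W) [0 cells changed]:
WWWWBBWWW
WWWWBBWWW
WWWWBBWWW
WWWWWWWWW
WWWWWWWWW
WWWWWWWWW
WGGWYYYYW
After op 2 paint(5,1,W):
WWWWBBWWW
WWWWBBWWW
WWWWBBWWW
WWWWWWWWW
WWWWWWWWW
WWWWWWWWW
WGGWYYYYW
After op 3 paint(3,4,R):
WWWWBBWWW
WWWWBBWWW
WWWWBBWWW
WWWWRWWWW
WWWWWWWWW
WWWWWWWWW
WGGWYYYYW
After op 4 paint(2,8,B):
WWWWBBWWW
WWWWBBWWW
WWWWBBWWB
WWWWRWWWW
WWWWWWWWW
WWWWWWWWW
WGGWYYYYW
After op 5 paint(3,0,R):
WWWWBBWWW
WWWWBBWWW
WWWWBBWWB
RWWWRWWWW
WWWWWWWWW
WWWWWWWWW
WGGWYYYYW

Answer: WWWWBBWWW
WWWWBBWWW
WWWWBBWWB
RWWWRWWWW
WWWWWWWWW
WWWWWWWWW
WGGWYYYYW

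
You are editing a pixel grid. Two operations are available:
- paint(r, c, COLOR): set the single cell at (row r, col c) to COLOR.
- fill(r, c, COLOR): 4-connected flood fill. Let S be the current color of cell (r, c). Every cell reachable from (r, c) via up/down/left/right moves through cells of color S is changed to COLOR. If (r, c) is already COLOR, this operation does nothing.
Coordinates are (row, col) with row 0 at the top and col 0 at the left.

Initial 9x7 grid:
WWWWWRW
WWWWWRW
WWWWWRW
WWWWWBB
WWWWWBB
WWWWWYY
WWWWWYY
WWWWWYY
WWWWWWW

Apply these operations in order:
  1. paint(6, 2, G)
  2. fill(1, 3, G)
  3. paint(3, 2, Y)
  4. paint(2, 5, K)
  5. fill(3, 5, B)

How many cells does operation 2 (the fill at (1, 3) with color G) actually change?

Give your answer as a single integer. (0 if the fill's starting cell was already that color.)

Answer: 46

Derivation:
After op 1 paint(6,2,G):
WWWWWRW
WWWWWRW
WWWWWRW
WWWWWBB
WWWWWBB
WWWWWYY
WWGWWYY
WWWWWYY
WWWWWWW
After op 2 fill(1,3,G) [46 cells changed]:
GGGGGRW
GGGGGRW
GGGGGRW
GGGGGBB
GGGGGBB
GGGGGYY
GGGGGYY
GGGGGYY
GGGGGGG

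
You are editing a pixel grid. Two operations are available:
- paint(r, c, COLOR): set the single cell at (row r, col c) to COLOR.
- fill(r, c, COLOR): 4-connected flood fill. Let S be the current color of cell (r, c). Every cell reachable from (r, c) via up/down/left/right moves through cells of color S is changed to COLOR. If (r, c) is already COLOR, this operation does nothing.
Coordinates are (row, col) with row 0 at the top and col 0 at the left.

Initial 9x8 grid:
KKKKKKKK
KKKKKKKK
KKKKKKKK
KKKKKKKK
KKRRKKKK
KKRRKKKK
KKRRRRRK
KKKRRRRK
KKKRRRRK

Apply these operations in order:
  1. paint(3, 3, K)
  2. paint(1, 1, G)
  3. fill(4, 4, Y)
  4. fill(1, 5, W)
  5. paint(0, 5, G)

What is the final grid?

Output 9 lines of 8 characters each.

Answer: WWWWWGWW
WGWWWWWW
WWWWWWWW
WWWWWWWW
WWRRWWWW
WWRRWWWW
WWRRRRRW
WWWRRRRW
WWWRRRRW

Derivation:
After op 1 paint(3,3,K):
KKKKKKKK
KKKKKKKK
KKKKKKKK
KKKKKKKK
KKRRKKKK
KKRRKKKK
KKRRRRRK
KKKRRRRK
KKKRRRRK
After op 2 paint(1,1,G):
KKKKKKKK
KGKKKKKK
KKKKKKKK
KKKKKKKK
KKRRKKKK
KKRRKKKK
KKRRRRRK
KKKRRRRK
KKKRRRRK
After op 3 fill(4,4,Y) [54 cells changed]:
YYYYYYYY
YGYYYYYY
YYYYYYYY
YYYYYYYY
YYRRYYYY
YYRRYYYY
YYRRRRRY
YYYRRRRY
YYYRRRRY
After op 4 fill(1,5,W) [54 cells changed]:
WWWWWWWW
WGWWWWWW
WWWWWWWW
WWWWWWWW
WWRRWWWW
WWRRWWWW
WWRRRRRW
WWWRRRRW
WWWRRRRW
After op 5 paint(0,5,G):
WWWWWGWW
WGWWWWWW
WWWWWWWW
WWWWWWWW
WWRRWWWW
WWRRWWWW
WWRRRRRW
WWWRRRRW
WWWRRRRW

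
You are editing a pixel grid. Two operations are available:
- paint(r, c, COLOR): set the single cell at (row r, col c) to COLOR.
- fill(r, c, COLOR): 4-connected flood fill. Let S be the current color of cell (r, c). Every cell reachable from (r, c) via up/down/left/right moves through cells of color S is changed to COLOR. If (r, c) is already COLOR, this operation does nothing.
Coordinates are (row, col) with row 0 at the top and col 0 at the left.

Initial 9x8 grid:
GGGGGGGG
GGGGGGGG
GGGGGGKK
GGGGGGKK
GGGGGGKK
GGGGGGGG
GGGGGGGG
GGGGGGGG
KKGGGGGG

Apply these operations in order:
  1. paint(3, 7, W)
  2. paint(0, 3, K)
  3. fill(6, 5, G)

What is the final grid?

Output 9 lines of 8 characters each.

After op 1 paint(3,7,W):
GGGGGGGG
GGGGGGGG
GGGGGGKK
GGGGGGKW
GGGGGGKK
GGGGGGGG
GGGGGGGG
GGGGGGGG
KKGGGGGG
After op 2 paint(0,3,K):
GGGKGGGG
GGGGGGGG
GGGGGGKK
GGGGGGKW
GGGGGGKK
GGGGGGGG
GGGGGGGG
GGGGGGGG
KKGGGGGG
After op 3 fill(6,5,G) [0 cells changed]:
GGGKGGGG
GGGGGGGG
GGGGGGKK
GGGGGGKW
GGGGGGKK
GGGGGGGG
GGGGGGGG
GGGGGGGG
KKGGGGGG

Answer: GGGKGGGG
GGGGGGGG
GGGGGGKK
GGGGGGKW
GGGGGGKK
GGGGGGGG
GGGGGGGG
GGGGGGGG
KKGGGGGG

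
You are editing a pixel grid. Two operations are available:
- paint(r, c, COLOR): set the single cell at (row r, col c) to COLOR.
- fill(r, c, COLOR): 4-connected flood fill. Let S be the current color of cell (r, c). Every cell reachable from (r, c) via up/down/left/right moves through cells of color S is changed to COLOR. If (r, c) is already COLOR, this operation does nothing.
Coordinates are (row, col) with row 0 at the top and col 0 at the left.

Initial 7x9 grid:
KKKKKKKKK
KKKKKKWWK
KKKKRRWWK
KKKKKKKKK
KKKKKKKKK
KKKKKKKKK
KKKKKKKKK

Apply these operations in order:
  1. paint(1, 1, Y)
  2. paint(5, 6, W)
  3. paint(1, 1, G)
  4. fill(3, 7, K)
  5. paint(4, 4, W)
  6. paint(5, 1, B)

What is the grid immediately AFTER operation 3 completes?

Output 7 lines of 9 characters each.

After op 1 paint(1,1,Y):
KKKKKKKKK
KYKKKKWWK
KKKKRRWWK
KKKKKKKKK
KKKKKKKKK
KKKKKKKKK
KKKKKKKKK
After op 2 paint(5,6,W):
KKKKKKKKK
KYKKKKWWK
KKKKRRWWK
KKKKKKKKK
KKKKKKKKK
KKKKKKWKK
KKKKKKKKK
After op 3 paint(1,1,G):
KKKKKKKKK
KGKKKKWWK
KKKKRRWWK
KKKKKKKKK
KKKKKKKKK
KKKKKKWKK
KKKKKKKKK

Answer: KKKKKKKKK
KGKKKKWWK
KKKKRRWWK
KKKKKKKKK
KKKKKKKKK
KKKKKKWKK
KKKKKKKKK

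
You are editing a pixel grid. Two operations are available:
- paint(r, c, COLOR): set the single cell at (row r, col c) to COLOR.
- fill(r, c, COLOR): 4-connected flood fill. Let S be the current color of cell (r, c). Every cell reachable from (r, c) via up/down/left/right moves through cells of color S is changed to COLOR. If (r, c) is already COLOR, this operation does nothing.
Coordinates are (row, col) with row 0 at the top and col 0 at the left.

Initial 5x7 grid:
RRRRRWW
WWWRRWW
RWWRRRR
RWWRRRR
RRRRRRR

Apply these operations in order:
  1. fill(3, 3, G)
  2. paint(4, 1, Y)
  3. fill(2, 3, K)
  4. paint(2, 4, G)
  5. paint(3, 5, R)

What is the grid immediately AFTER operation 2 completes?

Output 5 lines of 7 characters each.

Answer: GGGGGWW
WWWGGWW
GWWGGGG
GWWGGGG
GYGGGGG

Derivation:
After op 1 fill(3,3,G) [24 cells changed]:
GGGGGWW
WWWGGWW
GWWGGGG
GWWGGGG
GGGGGGG
After op 2 paint(4,1,Y):
GGGGGWW
WWWGGWW
GWWGGGG
GWWGGGG
GYGGGGG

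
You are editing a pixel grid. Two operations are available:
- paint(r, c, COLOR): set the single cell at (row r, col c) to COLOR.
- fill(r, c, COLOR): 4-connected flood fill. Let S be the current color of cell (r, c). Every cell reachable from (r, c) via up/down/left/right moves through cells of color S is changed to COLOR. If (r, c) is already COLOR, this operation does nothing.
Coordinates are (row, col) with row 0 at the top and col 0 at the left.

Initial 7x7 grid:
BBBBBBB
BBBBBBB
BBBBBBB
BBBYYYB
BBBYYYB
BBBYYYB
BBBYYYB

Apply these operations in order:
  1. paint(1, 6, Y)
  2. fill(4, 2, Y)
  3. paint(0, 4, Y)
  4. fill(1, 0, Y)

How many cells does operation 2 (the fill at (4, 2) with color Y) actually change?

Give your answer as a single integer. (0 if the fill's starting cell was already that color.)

After op 1 paint(1,6,Y):
BBBBBBB
BBBBBBY
BBBBBBB
BBBYYYB
BBBYYYB
BBBYYYB
BBBYYYB
After op 2 fill(4,2,Y) [36 cells changed]:
YYYYYYY
YYYYYYY
YYYYYYY
YYYYYYY
YYYYYYY
YYYYYYY
YYYYYYY

Answer: 36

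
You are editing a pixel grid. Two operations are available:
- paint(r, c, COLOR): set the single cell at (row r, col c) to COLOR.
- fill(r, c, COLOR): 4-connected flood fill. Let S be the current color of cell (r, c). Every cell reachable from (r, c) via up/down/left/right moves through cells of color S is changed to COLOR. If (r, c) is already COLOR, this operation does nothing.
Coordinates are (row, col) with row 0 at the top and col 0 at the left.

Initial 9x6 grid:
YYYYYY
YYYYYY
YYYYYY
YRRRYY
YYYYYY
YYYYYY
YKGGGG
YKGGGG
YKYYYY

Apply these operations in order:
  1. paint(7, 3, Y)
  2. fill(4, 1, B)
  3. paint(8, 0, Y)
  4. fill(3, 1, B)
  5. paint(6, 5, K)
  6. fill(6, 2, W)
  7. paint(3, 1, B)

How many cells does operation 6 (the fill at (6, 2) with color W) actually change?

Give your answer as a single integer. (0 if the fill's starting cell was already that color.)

Answer: 6

Derivation:
After op 1 paint(7,3,Y):
YYYYYY
YYYYYY
YYYYYY
YRRRYY
YYYYYY
YYYYYY
YKGGGG
YKGYGG
YKYYYY
After op 2 fill(4,1,B) [36 cells changed]:
BBBBBB
BBBBBB
BBBBBB
BRRRBB
BBBBBB
BBBBBB
BKGGGG
BKGYGG
BKYYYY
After op 3 paint(8,0,Y):
BBBBBB
BBBBBB
BBBBBB
BRRRBB
BBBBBB
BBBBBB
BKGGGG
BKGYGG
YKYYYY
After op 4 fill(3,1,B) [3 cells changed]:
BBBBBB
BBBBBB
BBBBBB
BBBBBB
BBBBBB
BBBBBB
BKGGGG
BKGYGG
YKYYYY
After op 5 paint(6,5,K):
BBBBBB
BBBBBB
BBBBBB
BBBBBB
BBBBBB
BBBBBB
BKGGGK
BKGYGG
YKYYYY
After op 6 fill(6,2,W) [6 cells changed]:
BBBBBB
BBBBBB
BBBBBB
BBBBBB
BBBBBB
BBBBBB
BKWWWK
BKWYWW
YKYYYY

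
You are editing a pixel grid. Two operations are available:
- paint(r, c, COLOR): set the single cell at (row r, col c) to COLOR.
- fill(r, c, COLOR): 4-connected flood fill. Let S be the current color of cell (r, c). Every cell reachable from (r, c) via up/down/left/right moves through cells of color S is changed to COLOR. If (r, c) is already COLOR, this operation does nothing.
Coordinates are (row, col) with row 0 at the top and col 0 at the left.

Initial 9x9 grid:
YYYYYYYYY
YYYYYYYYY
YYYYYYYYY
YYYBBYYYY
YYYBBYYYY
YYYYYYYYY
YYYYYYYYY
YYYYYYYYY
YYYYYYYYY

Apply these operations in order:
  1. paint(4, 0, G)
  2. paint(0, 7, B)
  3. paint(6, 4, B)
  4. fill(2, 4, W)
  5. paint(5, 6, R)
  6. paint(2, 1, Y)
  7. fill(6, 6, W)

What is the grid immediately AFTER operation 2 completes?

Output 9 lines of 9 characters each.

Answer: YYYYYYYBY
YYYYYYYYY
YYYYYYYYY
YYYBBYYYY
GYYBBYYYY
YYYYYYYYY
YYYYYYYYY
YYYYYYYYY
YYYYYYYYY

Derivation:
After op 1 paint(4,0,G):
YYYYYYYYY
YYYYYYYYY
YYYYYYYYY
YYYBBYYYY
GYYBBYYYY
YYYYYYYYY
YYYYYYYYY
YYYYYYYYY
YYYYYYYYY
After op 2 paint(0,7,B):
YYYYYYYBY
YYYYYYYYY
YYYYYYYYY
YYYBBYYYY
GYYBBYYYY
YYYYYYYYY
YYYYYYYYY
YYYYYYYYY
YYYYYYYYY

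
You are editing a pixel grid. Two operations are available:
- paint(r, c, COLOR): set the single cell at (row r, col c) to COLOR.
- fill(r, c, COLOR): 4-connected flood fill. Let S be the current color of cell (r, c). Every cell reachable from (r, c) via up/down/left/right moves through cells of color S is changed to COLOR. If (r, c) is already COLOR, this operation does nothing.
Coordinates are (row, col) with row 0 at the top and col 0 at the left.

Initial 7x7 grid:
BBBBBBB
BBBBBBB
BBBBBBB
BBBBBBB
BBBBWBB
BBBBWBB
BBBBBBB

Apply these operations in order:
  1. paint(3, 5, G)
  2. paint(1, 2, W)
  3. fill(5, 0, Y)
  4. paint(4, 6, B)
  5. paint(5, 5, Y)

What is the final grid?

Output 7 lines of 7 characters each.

Answer: YYYYYYY
YYWYYYY
YYYYYYY
YYYYYGY
YYYYWYB
YYYYWYY
YYYYYYY

Derivation:
After op 1 paint(3,5,G):
BBBBBBB
BBBBBBB
BBBBBBB
BBBBBGB
BBBBWBB
BBBBWBB
BBBBBBB
After op 2 paint(1,2,W):
BBBBBBB
BBWBBBB
BBBBBBB
BBBBBGB
BBBBWBB
BBBBWBB
BBBBBBB
After op 3 fill(5,0,Y) [45 cells changed]:
YYYYYYY
YYWYYYY
YYYYYYY
YYYYYGY
YYYYWYY
YYYYWYY
YYYYYYY
After op 4 paint(4,6,B):
YYYYYYY
YYWYYYY
YYYYYYY
YYYYYGY
YYYYWYB
YYYYWYY
YYYYYYY
After op 5 paint(5,5,Y):
YYYYYYY
YYWYYYY
YYYYYYY
YYYYYGY
YYYYWYB
YYYYWYY
YYYYYYY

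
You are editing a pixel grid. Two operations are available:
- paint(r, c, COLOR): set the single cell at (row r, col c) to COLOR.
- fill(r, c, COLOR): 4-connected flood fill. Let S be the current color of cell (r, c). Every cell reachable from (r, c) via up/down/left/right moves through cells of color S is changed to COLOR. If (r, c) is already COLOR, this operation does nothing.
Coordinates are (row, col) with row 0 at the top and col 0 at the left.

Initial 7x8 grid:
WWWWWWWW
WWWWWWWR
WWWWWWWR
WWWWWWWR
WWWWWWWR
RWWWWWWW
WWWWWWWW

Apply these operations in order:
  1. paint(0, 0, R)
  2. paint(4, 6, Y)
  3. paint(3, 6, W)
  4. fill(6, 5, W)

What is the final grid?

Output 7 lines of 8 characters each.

After op 1 paint(0,0,R):
RWWWWWWW
WWWWWWWR
WWWWWWWR
WWWWWWWR
WWWWWWWR
RWWWWWWW
WWWWWWWW
After op 2 paint(4,6,Y):
RWWWWWWW
WWWWWWWR
WWWWWWWR
WWWWWWWR
WWWWWWYR
RWWWWWWW
WWWWWWWW
After op 3 paint(3,6,W):
RWWWWWWW
WWWWWWWR
WWWWWWWR
WWWWWWWR
WWWWWWYR
RWWWWWWW
WWWWWWWW
After op 4 fill(6,5,W) [0 cells changed]:
RWWWWWWW
WWWWWWWR
WWWWWWWR
WWWWWWWR
WWWWWWYR
RWWWWWWW
WWWWWWWW

Answer: RWWWWWWW
WWWWWWWR
WWWWWWWR
WWWWWWWR
WWWWWWYR
RWWWWWWW
WWWWWWWW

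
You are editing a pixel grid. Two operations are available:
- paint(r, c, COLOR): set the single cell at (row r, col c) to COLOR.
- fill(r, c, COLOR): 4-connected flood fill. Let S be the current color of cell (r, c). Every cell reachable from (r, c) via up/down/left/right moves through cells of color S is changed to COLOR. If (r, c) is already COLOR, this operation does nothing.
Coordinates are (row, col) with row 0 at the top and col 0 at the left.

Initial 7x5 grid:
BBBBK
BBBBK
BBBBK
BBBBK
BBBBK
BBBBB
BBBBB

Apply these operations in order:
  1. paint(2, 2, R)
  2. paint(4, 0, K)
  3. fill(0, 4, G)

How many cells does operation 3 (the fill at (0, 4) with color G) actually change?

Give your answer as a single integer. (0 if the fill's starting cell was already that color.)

After op 1 paint(2,2,R):
BBBBK
BBBBK
BBRBK
BBBBK
BBBBK
BBBBB
BBBBB
After op 2 paint(4,0,K):
BBBBK
BBBBK
BBRBK
BBBBK
KBBBK
BBBBB
BBBBB
After op 3 fill(0,4,G) [5 cells changed]:
BBBBG
BBBBG
BBRBG
BBBBG
KBBBG
BBBBB
BBBBB

Answer: 5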